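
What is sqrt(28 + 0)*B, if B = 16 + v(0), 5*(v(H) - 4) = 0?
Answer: 40*sqrt(7) ≈ 105.83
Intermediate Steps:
v(H) = 4 (v(H) = 4 + (1/5)*0 = 4 + 0 = 4)
B = 20 (B = 16 + 4 = 20)
sqrt(28 + 0)*B = sqrt(28 + 0)*20 = sqrt(28)*20 = (2*sqrt(7))*20 = 40*sqrt(7)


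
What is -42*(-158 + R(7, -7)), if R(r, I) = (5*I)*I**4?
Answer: 3536106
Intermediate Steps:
R(r, I) = 5*I**5
-42*(-158 + R(7, -7)) = -42*(-158 + 5*(-7)**5) = -42*(-158 + 5*(-16807)) = -42*(-158 - 84035) = -42*(-84193) = 3536106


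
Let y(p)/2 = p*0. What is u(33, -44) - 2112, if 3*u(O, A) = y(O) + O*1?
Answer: -2101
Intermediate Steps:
y(p) = 0 (y(p) = 2*(p*0) = 2*0 = 0)
u(O, A) = O/3 (u(O, A) = (0 + O*1)/3 = (0 + O)/3 = O/3)
u(33, -44) - 2112 = (1/3)*33 - 2112 = 11 - 2112 = -2101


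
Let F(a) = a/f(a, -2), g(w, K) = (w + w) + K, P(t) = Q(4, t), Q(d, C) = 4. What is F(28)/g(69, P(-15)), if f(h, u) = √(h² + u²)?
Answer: 7*√197/13987 ≈ 0.0070244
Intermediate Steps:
P(t) = 4
g(w, K) = K + 2*w (g(w, K) = 2*w + K = K + 2*w)
F(a) = a/√(4 + a²) (F(a) = a/(√(a² + (-2)²)) = a/(√(a² + 4)) = a/(√(4 + a²)) = a/√(4 + a²))
F(28)/g(69, P(-15)) = (28/√(4 + 28²))/(4 + 2*69) = (28/√(4 + 784))/(4 + 138) = (28/√788)/142 = (28*(√197/394))*(1/142) = (14*√197/197)*(1/142) = 7*√197/13987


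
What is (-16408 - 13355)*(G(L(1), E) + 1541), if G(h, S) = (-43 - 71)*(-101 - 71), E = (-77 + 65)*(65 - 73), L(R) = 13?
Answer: -629457687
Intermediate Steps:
E = 96 (E = -12*(-8) = 96)
G(h, S) = 19608 (G(h, S) = -114*(-172) = 19608)
(-16408 - 13355)*(G(L(1), E) + 1541) = (-16408 - 13355)*(19608 + 1541) = -29763*21149 = -629457687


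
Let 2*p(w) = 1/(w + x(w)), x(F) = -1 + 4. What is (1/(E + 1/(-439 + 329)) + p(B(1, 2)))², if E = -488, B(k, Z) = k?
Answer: 2787945601/184425584704 ≈ 0.015117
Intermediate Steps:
x(F) = 3
p(w) = 1/(2*(3 + w)) (p(w) = 1/(2*(w + 3)) = 1/(2*(3 + w)))
(1/(E + 1/(-439 + 329)) + p(B(1, 2)))² = (1/(-488 + 1/(-439 + 329)) + 1/(2*(3 + 1)))² = (1/(-488 + 1/(-110)) + (½)/4)² = (1/(-488 - 1/110) + (½)*(¼))² = (1/(-53681/110) + ⅛)² = (-110/53681 + ⅛)² = (52801/429448)² = 2787945601/184425584704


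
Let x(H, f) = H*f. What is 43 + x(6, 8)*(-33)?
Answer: -1541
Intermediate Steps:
43 + x(6, 8)*(-33) = 43 + (6*8)*(-33) = 43 + 48*(-33) = 43 - 1584 = -1541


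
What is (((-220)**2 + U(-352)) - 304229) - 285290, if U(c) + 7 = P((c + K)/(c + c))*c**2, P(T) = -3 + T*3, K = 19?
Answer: -737014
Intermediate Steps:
P(T) = -3 + 3*T
U(c) = -7 + c**2*(-3 + 3*(19 + c)/(2*c)) (U(c) = -7 + (-3 + 3*((c + 19)/(c + c)))*c**2 = -7 + (-3 + 3*((19 + c)/((2*c))))*c**2 = -7 + (-3 + 3*((19 + c)*(1/(2*c))))*c**2 = -7 + (-3 + 3*((19 + c)/(2*c)))*c**2 = -7 + (-3 + 3*(19 + c)/(2*c))*c**2 = -7 + c**2*(-3 + 3*(19 + c)/(2*c)))
(((-220)**2 + U(-352)) - 304229) - 285290 = (((-220)**2 + (-7 - 3/2*(-352)*(-19 - 352))) - 304229) - 285290 = ((48400 + (-7 - 3/2*(-352)*(-371))) - 304229) - 285290 = ((48400 + (-7 - 195888)) - 304229) - 285290 = ((48400 - 195895) - 304229) - 285290 = (-147495 - 304229) - 285290 = -451724 - 285290 = -737014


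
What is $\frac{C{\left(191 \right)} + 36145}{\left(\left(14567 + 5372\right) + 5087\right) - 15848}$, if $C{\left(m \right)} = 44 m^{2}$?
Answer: $\frac{1641309}{9178} \approx 178.83$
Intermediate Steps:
$\frac{C{\left(191 \right)} + 36145}{\left(\left(14567 + 5372\right) + 5087\right) - 15848} = \frac{44 \cdot 191^{2} + 36145}{\left(\left(14567 + 5372\right) + 5087\right) - 15848} = \frac{44 \cdot 36481 + 36145}{\left(19939 + 5087\right) - 15848} = \frac{1605164 + 36145}{25026 - 15848} = \frac{1641309}{9178}$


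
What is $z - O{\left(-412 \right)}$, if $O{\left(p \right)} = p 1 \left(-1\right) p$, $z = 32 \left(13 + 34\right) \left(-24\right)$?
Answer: $133648$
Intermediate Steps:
$z = -36096$ ($z = 32 \cdot 47 \left(-24\right) = 1504 \left(-24\right) = -36096$)
$O{\left(p \right)} = - p^{2}$ ($O{\left(p \right)} = p \left(-1\right) p = - p p = - p^{2}$)
$z - O{\left(-412 \right)} = -36096 - - \left(-412\right)^{2} = -36096 - \left(-1\right) 169744 = -36096 - -169744 = -36096 + 169744 = 133648$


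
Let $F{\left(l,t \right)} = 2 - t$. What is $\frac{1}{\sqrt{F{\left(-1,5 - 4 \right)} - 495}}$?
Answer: $- \frac{i \sqrt{494}}{494} \approx - 0.044992 i$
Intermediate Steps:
$\frac{1}{\sqrt{F{\left(-1,5 - 4 \right)} - 495}} = \frac{1}{\sqrt{\left(2 - \left(5 - 4\right)\right) - 495}} = \frac{1}{\sqrt{\left(2 - 1\right) - 495}} = \frac{1}{\sqrt{1 - 495}} = \frac{1}{\sqrt{-494}} = \frac{1}{i \sqrt{494}} = - \frac{i \sqrt{494}}{494}$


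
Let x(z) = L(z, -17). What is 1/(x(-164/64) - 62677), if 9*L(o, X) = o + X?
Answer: -144/9025801 ≈ -1.5954e-5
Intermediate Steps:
L(o, X) = X/9 + o/9 (L(o, X) = (o + X)/9 = (X + o)/9 = X/9 + o/9)
x(z) = -17/9 + z/9 (x(z) = (1/9)*(-17) + z/9 = -17/9 + z/9)
1/(x(-164/64) - 62677) = 1/((-17/9 + (-164/64)/9) - 62677) = 1/((-17/9 + (-164*1/64)/9) - 62677) = 1/((-17/9 + (1/9)*(-41/16)) - 62677) = 1/((-17/9 - 41/144) - 62677) = 1/(-313/144 - 62677) = 1/(-9025801/144) = -144/9025801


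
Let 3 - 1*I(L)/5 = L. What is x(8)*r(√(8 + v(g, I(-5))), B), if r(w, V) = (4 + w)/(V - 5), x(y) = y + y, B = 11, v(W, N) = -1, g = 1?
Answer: 32/3 + 8*√7/3 ≈ 17.722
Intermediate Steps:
I(L) = 15 - 5*L
x(y) = 2*y
r(w, V) = (4 + w)/(-5 + V)
x(8)*r(√(8 + v(g, I(-5))), B) = (2*8)*((4 + √(8 - 1))/(-5 + 11)) = 16*((4 + √7)/6) = 16*(⅔ + √7/6) = 32/3 + 8*√7/3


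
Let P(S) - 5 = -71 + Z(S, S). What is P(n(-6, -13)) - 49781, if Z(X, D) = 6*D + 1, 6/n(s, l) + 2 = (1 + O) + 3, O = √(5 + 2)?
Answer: -49870 + 12*√7 ≈ -49838.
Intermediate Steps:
O = √7 ≈ 2.6458
n(s, l) = 6/(2 + √7) (n(s, l) = 6/(-2 + ((1 + √7) + 3)) = 6/(-2 + (4 + √7)) = 6/(2 + √7))
Z(X, D) = 1 + 6*D
P(S) = -65 + 6*S (P(S) = 5 + (-71 + (1 + 6*S)) = 5 + (-70 + 6*S) = -65 + 6*S)
P(n(-6, -13)) - 49781 = (-65 + 6*(-4 + 2*√7)) - 49781 = (-65 + (-24 + 12*√7)) - 49781 = (-89 + 12*√7) - 49781 = -49870 + 12*√7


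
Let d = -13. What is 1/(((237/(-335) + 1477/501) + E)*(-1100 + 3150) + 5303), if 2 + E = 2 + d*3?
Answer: -33567/2351492069 ≈ -1.4275e-5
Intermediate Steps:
E = -39 (E = -2 + (2 - 13*3) = -2 + (2 - 39) = -2 - 37 = -39)
1/(((237/(-335) + 1477/501) + E)*(-1100 + 3150) + 5303) = 1/(((237/(-335) + 1477/501) - 39)*(-1100 + 3150) + 5303) = 1/(((237*(-1/335) + 1477*(1/501)) - 39)*2050 + 5303) = 1/(((-237/335 + 1477/501) - 39)*2050 + 5303) = 1/((376058/167835 - 39)*2050 + 5303) = 1/(-6169507/167835*2050 + 5303) = 1/(-2529497870/33567 + 5303) = 1/(-2351492069/33567) = -33567/2351492069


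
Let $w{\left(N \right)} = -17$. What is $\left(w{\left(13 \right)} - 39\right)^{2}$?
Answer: $3136$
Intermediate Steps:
$\left(w{\left(13 \right)} - 39\right)^{2} = \left(-17 - 39\right)^{2} = \left(-56\right)^{2} = 3136$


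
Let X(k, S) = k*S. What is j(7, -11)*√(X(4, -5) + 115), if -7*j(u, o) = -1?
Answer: √95/7 ≈ 1.3924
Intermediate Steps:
j(u, o) = ⅐ (j(u, o) = -⅐*(-1) = ⅐)
X(k, S) = S*k
j(7, -11)*√(X(4, -5) + 115) = √(-5*4 + 115)/7 = √(-20 + 115)/7 = √95/7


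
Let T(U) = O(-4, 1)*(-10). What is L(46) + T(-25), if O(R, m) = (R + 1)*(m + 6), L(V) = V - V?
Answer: 210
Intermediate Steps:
L(V) = 0
O(R, m) = (1 + R)*(6 + m)
T(U) = 210 (T(U) = (6 + 1 + 6*(-4) - 4*1)*(-10) = (6 + 1 - 24 - 4)*(-10) = -21*(-10) = 210)
L(46) + T(-25) = 0 + 210 = 210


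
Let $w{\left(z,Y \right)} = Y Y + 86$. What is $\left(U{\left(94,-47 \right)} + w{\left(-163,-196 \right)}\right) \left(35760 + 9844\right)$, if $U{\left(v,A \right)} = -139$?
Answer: $1749506252$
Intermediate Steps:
$w{\left(z,Y \right)} = 86 + Y^{2}$ ($w{\left(z,Y \right)} = Y^{2} + 86 = 86 + Y^{2}$)
$\left(U{\left(94,-47 \right)} + w{\left(-163,-196 \right)}\right) \left(35760 + 9844\right) = \left(-139 + \left(86 + \left(-196\right)^{2}\right)\right) \left(35760 + 9844\right) = \left(-139 + \left(86 + 38416\right)\right) 45604 = \left(-139 + 38502\right) 45604 = 38363 \cdot 45604 = 1749506252$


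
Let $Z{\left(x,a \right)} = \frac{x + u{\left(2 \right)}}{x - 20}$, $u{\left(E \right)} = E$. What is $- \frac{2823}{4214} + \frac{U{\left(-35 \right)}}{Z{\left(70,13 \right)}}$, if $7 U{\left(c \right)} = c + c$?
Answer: $- \frac{144391}{18963} \approx -7.6144$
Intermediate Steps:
$Z{\left(x,a \right)} = \frac{2 + x}{-20 + x}$ ($Z{\left(x,a \right)} = \frac{x + 2}{x - 20} = \frac{2 + x}{-20 + x}$)
$U{\left(c \right)} = \frac{2 c}{7}$ ($U{\left(c \right)} = \frac{c + c}{7} = \frac{2 c}{7}$)
$- \frac{2823}{4214} + \frac{U{\left(-35 \right)}}{Z{\left(70,13 \right)}} = - \frac{2823}{4214} + \frac{\frac{2}{7} \left(-35\right)}{\frac{1}{-20 + 70} \left(2 + 70\right)} = \left(-2823\right) \frac{1}{4214} - \frac{10}{\frac{1}{50} \cdot 72} = - \frac{2823}{4214} - \frac{10}{\frac{1}{50} \cdot 72} = - \frac{2823}{4214} - \frac{10}{\frac{36}{25}} = - \frac{2823}{4214} - \frac{125}{18} = - \frac{144391}{18963}$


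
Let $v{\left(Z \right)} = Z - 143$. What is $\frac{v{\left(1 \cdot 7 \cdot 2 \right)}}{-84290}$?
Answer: $\frac{129}{84290} \approx 0.0015304$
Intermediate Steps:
$v{\left(Z \right)} = -143 + Z$ ($v{\left(Z \right)} = Z - 143 = -143 + Z$)
$\frac{v{\left(1 \cdot 7 \cdot 2 \right)}}{-84290} = \frac{-143 + 1 \cdot 7 \cdot 2}{-84290} = \left(-143 + 7 \cdot 2\right) \left(- \frac{1}{84290}\right) = \left(-143 + 14\right) \left(- \frac{1}{84290}\right) = \left(-129\right) \left(- \frac{1}{84290}\right) = \frac{129}{84290}$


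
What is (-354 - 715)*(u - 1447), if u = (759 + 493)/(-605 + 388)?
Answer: 337003319/217 ≈ 1.5530e+6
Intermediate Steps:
u = -1252/217 (u = 1252/(-217) = 1252*(-1/217) = -1252/217 ≈ -5.7696)
(-354 - 715)*(u - 1447) = (-354 - 715)*(-1252/217 - 1447) = -1069*(-315251/217) = 337003319/217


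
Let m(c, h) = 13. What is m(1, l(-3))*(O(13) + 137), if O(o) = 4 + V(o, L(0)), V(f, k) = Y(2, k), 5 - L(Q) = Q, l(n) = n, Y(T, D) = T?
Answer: 1859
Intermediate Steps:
L(Q) = 5 - Q
V(f, k) = 2
O(o) = 6 (O(o) = 4 + 2 = 6)
m(1, l(-3))*(O(13) + 137) = 13*(6 + 137) = 13*143 = 1859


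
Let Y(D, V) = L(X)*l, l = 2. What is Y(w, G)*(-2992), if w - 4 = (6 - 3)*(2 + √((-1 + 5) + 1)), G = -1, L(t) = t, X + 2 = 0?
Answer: 11968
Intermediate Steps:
X = -2 (X = -2 + 0 = -2)
w = 10 + 3*√5 (w = 4 + (6 - 3)*(2 + √((-1 + 5) + 1)) = 4 + 3*(2 + √(4 + 1)) = 4 + 3*(2 + √5) = 4 + (6 + 3*√5) = 10 + 3*√5 ≈ 16.708)
Y(D, V) = -4 (Y(D, V) = -2*2 = -4)
Y(w, G)*(-2992) = -4*(-2992) = 11968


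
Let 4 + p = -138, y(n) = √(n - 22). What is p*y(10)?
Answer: -284*I*√3 ≈ -491.9*I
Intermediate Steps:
y(n) = √(-22 + n)
p = -142 (p = -4 - 138 = -142)
p*y(10) = -142*√(-22 + 10) = -284*I*√3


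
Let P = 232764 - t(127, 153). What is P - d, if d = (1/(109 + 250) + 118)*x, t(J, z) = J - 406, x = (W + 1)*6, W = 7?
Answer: 81629013/359 ≈ 2.2738e+5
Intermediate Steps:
x = 48 (x = (7 + 1)*6 = 8*6 = 48)
t(J, z) = -406 + J
d = 2033424/359 (d = (1/(109 + 250) + 118)*48 = (1/359 + 118)*48 = (42363/359)*48 = 2033424/359 ≈ 5664.1)
P = 233043 (P = 232764 - (-406 + 127) = 232764 - 1*(-279) = 232764 + 279 = 233043)
P - d = 233043 - 1*2033424/359 = 233043 - 2033424/359 = 81629013/359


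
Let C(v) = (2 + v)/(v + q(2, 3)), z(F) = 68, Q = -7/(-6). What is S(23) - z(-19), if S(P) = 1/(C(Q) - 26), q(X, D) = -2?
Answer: -10137/149 ≈ -68.034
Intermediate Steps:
Q = 7/6 (Q = -7*(-⅙) = 7/6 ≈ 1.1667)
C(v) = (2 + v)/(-2 + v) (C(v) = (2 + v)/(v - 2) = (2 + v)/(-2 + v))
S(P) = -5/149 (S(P) = 1/((2 + 7/6)/(-2 + 7/6) - 26) = 1/((19/6)/(-⅚) - 26) = 1/(-6/5*19/6 - 26) = 1/(-19/5 - 26) = 1/(-149/5) = -5/149)
S(23) - z(-19) = -5/149 - 1*68 = -5/149 - 68 = -10137/149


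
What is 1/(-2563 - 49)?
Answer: -1/2612 ≈ -0.00038285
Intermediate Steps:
1/(-2563 - 49) = 1/(-2612) = -1/2612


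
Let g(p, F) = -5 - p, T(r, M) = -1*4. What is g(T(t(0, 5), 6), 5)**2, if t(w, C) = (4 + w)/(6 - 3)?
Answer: 1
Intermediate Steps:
t(w, C) = 4/3 + w/3 (t(w, C) = (4 + w)/3 = (4 + w)*(1/3) = 4/3 + w/3)
T(r, M) = -4
g(T(t(0, 5), 6), 5)**2 = (-5 - 1*(-4))**2 = (-5 + 4)**2 = (-1)**2 = 1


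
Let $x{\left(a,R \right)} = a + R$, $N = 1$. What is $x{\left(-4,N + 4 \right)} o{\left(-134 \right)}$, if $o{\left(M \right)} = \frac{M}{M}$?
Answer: $1$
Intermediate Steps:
$o{\left(M \right)} = 1$
$x{\left(a,R \right)} = R + a$
$x{\left(-4,N + 4 \right)} o{\left(-134 \right)} = \left(\left(1 + 4\right) - 4\right) 1 = \left(5 - 4\right) 1 = 1 \cdot 1 = 1$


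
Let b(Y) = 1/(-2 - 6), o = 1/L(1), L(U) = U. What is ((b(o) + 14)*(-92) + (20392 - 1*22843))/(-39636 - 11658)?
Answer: 2485/34196 ≈ 0.072669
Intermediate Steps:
o = 1 (o = 1/1 = 1)
b(Y) = -⅛ (b(Y) = 1/(-8) = -⅛)
((b(o) + 14)*(-92) + (20392 - 1*22843))/(-39636 - 11658) = ((-⅛ + 14)*(-92) + (20392 - 1*22843))/(-39636 - 11658) = ((111/8)*(-92) + (20392 - 22843))/(-51294) = (-2553/2 - 2451)*(-1/51294) = -7455/2*(-1/51294) = 2485/34196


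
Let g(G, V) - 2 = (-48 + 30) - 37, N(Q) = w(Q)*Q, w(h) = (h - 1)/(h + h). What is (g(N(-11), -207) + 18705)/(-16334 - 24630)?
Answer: -4663/10241 ≈ -0.45533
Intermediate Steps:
w(h) = (-1 + h)/(2*h) (w(h) = (-1 + h)/((2*h)) = (-1 + h)*(1/(2*h)) = (-1 + h)/(2*h))
N(Q) = -½ + Q/2 (N(Q) = ((-1 + Q)/(2*Q))*Q = -½ + Q/2)
g(G, V) = -53 (g(G, V) = 2 + ((-48 + 30) - 37) = 2 + (-18 - 37) = 2 - 55 = -53)
(g(N(-11), -207) + 18705)/(-16334 - 24630) = (-53 + 18705)/(-16334 - 24630) = 18652/(-40964) = 18652*(-1/40964) = -4663/10241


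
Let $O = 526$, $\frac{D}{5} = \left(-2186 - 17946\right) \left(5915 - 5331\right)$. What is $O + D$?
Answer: $-58784914$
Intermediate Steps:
$D = -58785440$ ($D = 5 \left(-2186 - 17946\right) \left(5915 - 5331\right) = 5 \left(\left(-20132\right) 584\right) = 5 \left(-11757088\right) = -58785440$)
$O + D = 526 - 58785440 = -58784914$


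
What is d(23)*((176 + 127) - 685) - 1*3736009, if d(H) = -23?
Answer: -3727223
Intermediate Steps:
d(23)*((176 + 127) - 685) - 1*3736009 = -23*((176 + 127) - 685) - 1*3736009 = -23*(303 - 685) - 3736009 = -23*(-382) - 3736009 = 8786 - 3736009 = -3727223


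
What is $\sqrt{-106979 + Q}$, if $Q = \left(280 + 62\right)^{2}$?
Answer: $\sqrt{9985} \approx 99.925$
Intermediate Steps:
$Q = 116964$ ($Q = 342^{2} = 116964$)
$\sqrt{-106979 + Q} = \sqrt{-106979 + 116964} = \sqrt{9985}$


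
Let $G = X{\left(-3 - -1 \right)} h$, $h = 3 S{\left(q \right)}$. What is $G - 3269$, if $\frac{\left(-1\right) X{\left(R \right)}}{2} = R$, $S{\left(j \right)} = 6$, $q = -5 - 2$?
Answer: $-3197$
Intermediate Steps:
$q = -7$
$X{\left(R \right)} = - 2 R$
$h = 18$ ($h = 3 \cdot 6 = 18$)
$G = 72$ ($G = - 2 \left(-3 - -1\right) 18 = - 2 \left(-3 + 1\right) 18 = \left(-2\right) \left(-2\right) 18 = 4 \cdot 18 = 72$)
$G - 3269 = 72 - 3269 = -3197$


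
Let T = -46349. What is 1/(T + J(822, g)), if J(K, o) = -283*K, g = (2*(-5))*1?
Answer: -1/278975 ≈ -3.5846e-6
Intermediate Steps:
g = -10 (g = -10*1 = -10)
1/(T + J(822, g)) = 1/(-46349 - 283*822) = 1/(-46349 - 232626) = 1/(-278975) = -1/278975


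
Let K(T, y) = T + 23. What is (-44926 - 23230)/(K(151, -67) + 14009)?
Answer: -68156/14183 ≈ -4.8055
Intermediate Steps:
K(T, y) = 23 + T
(-44926 - 23230)/(K(151, -67) + 14009) = (-44926 - 23230)/((23 + 151) + 14009) = -68156/(174 + 14009) = -68156/14183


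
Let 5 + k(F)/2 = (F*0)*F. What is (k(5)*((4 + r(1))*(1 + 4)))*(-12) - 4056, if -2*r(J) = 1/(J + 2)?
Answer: -1756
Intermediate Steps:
r(J) = -1/(2*(2 + J)) (r(J) = -1/(2*(J + 2)) = -1/(2*(2 + J)))
k(F) = -10 (k(F) = -10 + 2*((F*0)*F) = -10 + 2*(0*F) = -10 + 2*0 = -10 + 0 = -10)
(k(5)*((4 + r(1))*(1 + 4)))*(-12) - 4056 = -10*(4 - 1/(4 + 2*1))*(1 + 4)*(-12) - 4056 = -10*(4 - 1/(4 + 2))*5*(-12) - 4056 = -10*(4 - 1/6)*5*(-12) - 4056 = -10*(4 - 1*⅙)*5*(-12) - 4056 = -10*(4 - ⅙)*5*(-12) - 4056 = -115*5/3*(-12) - 4056 = -10*115/6*(-12) - 4056 = -575/3*(-12) - 4056 = 2300 - 4056 = -1756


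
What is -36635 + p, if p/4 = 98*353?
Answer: 101741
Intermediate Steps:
p = 138376 (p = 4*(98*353) = 4*34594 = 138376)
-36635 + p = -36635 + 138376 = 101741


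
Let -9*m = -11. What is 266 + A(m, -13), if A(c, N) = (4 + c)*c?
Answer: 22063/81 ≈ 272.38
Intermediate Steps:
m = 11/9 (m = -⅑*(-11) = 11/9 ≈ 1.2222)
A(c, N) = c*(4 + c)
266 + A(m, -13) = 266 + 11*(4 + 11/9)/9 = 266 + (11/9)*(47/9) = 266 + 517/81 = 22063/81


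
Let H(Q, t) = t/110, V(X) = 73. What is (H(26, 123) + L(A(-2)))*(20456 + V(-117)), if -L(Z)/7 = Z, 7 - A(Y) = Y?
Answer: -139740903/110 ≈ -1.2704e+6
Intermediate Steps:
A(Y) = 7 - Y
L(Z) = -7*Z
H(Q, t) = t/110 (H(Q, t) = t*(1/110) = t/110)
(H(26, 123) + L(A(-2)))*(20456 + V(-117)) = ((1/110)*123 - 7*(7 - 1*(-2)))*(20456 + 73) = (123/110 - 7*(7 + 2))*20529 = (123/110 - 7*9)*20529 = (123/110 - 63)*20529 = -6807/110*20529 = -139740903/110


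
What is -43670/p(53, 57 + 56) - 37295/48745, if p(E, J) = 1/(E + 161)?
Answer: -91108117079/9749 ≈ -9.3454e+6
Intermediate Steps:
p(E, J) = 1/(161 + E)
-43670/p(53, 57 + 56) - 37295/48745 = -43670/(1/(161 + 53)) - 37295/48745 = -43670/(1/214) - 37295*1/48745 = -43670/1/214 - 7459/9749 = -43670*214 - 7459/9749 = -9345380 - 7459/9749 = -91108117079/9749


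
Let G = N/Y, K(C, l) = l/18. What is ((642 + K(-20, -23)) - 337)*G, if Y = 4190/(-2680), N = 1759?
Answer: -1288604702/3771 ≈ -3.4171e+5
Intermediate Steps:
K(C, l) = l/18 (K(C, l) = l*(1/18) = l/18)
Y = -419/268 (Y = 4190*(-1/2680) = -419/268 ≈ -1.5634)
G = -471412/419 (G = 1759/(-419/268) = 1759*(-268/419) = -471412/419 ≈ -1125.1)
((642 + K(-20, -23)) - 337)*G = ((642 + (1/18)*(-23)) - 337)*(-471412/419) = ((642 - 23/18) - 337)*(-471412/419) = (11533/18 - 337)*(-471412/419) = (5467/18)*(-471412/419) = -1288604702/3771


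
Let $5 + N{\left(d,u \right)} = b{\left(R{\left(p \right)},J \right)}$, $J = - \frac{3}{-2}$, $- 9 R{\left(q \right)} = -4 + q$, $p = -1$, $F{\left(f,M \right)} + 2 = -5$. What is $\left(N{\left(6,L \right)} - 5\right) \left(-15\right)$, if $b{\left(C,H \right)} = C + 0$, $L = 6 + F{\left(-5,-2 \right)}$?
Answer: $\frac{425}{3} \approx 141.67$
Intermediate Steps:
$F{\left(f,M \right)} = -7$ ($F{\left(f,M \right)} = -2 - 5 = -7$)
$R{\left(q \right)} = \frac{4}{9} - \frac{q}{9}$ ($R{\left(q \right)} = - \frac{-4 + q}{9} = \frac{4}{9} - \frac{q}{9}$)
$L = -1$ ($L = 6 - 7 = -1$)
$J = \frac{3}{2}$ ($J = \left(-3\right) \left(- \frac{1}{2}\right) = \frac{3}{2} \approx 1.5$)
$b{\left(C,H \right)} = C$
$N{\left(d,u \right)} = - \frac{40}{9}$ ($N{\left(d,u \right)} = -5 + \left(\frac{4}{9} - - \frac{1}{9}\right) = -5 + \left(\frac{4}{9} + \frac{1}{9}\right) = -5 + \frac{5}{9} = - \frac{40}{9}$)
$\left(N{\left(6,L \right)} - 5\right) \left(-15\right) = \left(- \frac{40}{9} - 5\right) \left(-15\right) = \left(- \frac{85}{9}\right) \left(-15\right) = \frac{425}{3}$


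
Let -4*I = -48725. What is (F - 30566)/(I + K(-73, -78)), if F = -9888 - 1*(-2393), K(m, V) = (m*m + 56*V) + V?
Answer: -50748/17419 ≈ -2.9134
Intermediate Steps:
I = 48725/4 (I = -¼*(-48725) = 48725/4 ≈ 12181.)
K(m, V) = m² + 57*V (K(m, V) = (m² + 56*V) + V = m² + 57*V)
F = -7495 (F = -9888 + 2393 = -7495)
(F - 30566)/(I + K(-73, -78)) = (-7495 - 30566)/(48725/4 + ((-73)² + 57*(-78))) = -38061/(48725/4 + (5329 - 4446)) = -38061/(48725/4 + 883) = -38061/52257/4 = -38061*4/52257 = -50748/17419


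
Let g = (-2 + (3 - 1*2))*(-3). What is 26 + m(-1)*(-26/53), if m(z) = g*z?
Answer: 1456/53 ≈ 27.472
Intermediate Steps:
g = 3 (g = (-2 + (3 - 2))*(-3) = (-2 + 1)*(-3) = -1*(-3) = 3)
m(z) = 3*z
26 + m(-1)*(-26/53) = 26 + (3*(-1))*(-26/53) = 26 - (-78)/53 = 26 - 3*(-26/53) = 26 + 78/53 = 1456/53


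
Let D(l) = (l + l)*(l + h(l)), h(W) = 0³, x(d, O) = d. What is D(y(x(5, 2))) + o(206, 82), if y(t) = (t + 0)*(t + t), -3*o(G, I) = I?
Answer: 14918/3 ≈ 4972.7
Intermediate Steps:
o(G, I) = -I/3
h(W) = 0
y(t) = 2*t² (y(t) = t*(2*t) = 2*t²)
D(l) = 2*l² (D(l) = (l + l)*(l + 0) = (2*l)*l = 2*l²)
D(y(x(5, 2))) + o(206, 82) = 2*(2*5²)² - ⅓*82 = 2*(2*25)² - 82/3 = 2*50² - 82/3 = 2*2500 - 82/3 = 5000 - 82/3 = 14918/3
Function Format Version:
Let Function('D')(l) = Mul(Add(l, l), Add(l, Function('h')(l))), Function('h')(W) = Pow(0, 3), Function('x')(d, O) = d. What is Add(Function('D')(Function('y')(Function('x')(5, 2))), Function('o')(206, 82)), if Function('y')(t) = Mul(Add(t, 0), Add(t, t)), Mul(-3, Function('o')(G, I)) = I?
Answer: Rational(14918, 3) ≈ 4972.7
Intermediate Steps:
Function('o')(G, I) = Mul(Rational(-1, 3), I)
Function('h')(W) = 0
Function('y')(t) = Mul(2, Pow(t, 2)) (Function('y')(t) = Mul(t, Mul(2, t)) = Mul(2, Pow(t, 2)))
Function('D')(l) = Mul(2, Pow(l, 2)) (Function('D')(l) = Mul(Add(l, l), Add(l, 0)) = Mul(Mul(2, l), l) = Mul(2, Pow(l, 2)))
Add(Function('D')(Function('y')(Function('x')(5, 2))), Function('o')(206, 82)) = Add(Mul(2, Pow(Mul(2, Pow(5, 2)), 2)), Mul(Rational(-1, 3), 82)) = Add(Mul(2, Pow(Mul(2, 25), 2)), Rational(-82, 3)) = Add(Mul(2, Pow(50, 2)), Rational(-82, 3)) = Add(Mul(2, 2500), Rational(-82, 3)) = Add(5000, Rational(-82, 3)) = Rational(14918, 3)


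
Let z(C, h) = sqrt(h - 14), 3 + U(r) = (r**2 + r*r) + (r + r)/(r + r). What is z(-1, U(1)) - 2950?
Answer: -2950 + I*sqrt(14) ≈ -2950.0 + 3.7417*I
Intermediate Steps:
U(r) = -2 + 2*r**2 (U(r) = -3 + ((r**2 + r*r) + (r + r)/(r + r)) = -3 + ((r**2 + r**2) + (2*r)/((2*r))) = -3 + (2*r**2 + (2*r)*(1/(2*r))) = -3 + (2*r**2 + 1) = -3 + (1 + 2*r**2) = -2 + 2*r**2)
z(C, h) = sqrt(-14 + h)
z(-1, U(1)) - 2950 = sqrt(-14 + (-2 + 2*1**2)) - 2950 = sqrt(-14 + (-2 + 2*1)) - 2950 = sqrt(-14 + (-2 + 2)) - 2950 = sqrt(-14 + 0) - 2950 = sqrt(-14) - 2950 = I*sqrt(14) - 2950 = -2950 + I*sqrt(14)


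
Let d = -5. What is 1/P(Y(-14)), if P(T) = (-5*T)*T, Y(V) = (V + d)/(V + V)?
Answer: -784/1805 ≈ -0.43435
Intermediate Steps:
Y(V) = (-5 + V)/(2*V) (Y(V) = (V - 5)/(V + V) = (-5 + V)/((2*V)) = (-5 + V)*(1/(2*V)) = (-5 + V)/(2*V))
P(T) = -5*T²
1/P(Y(-14)) = 1/(-5*(-5 - 14)²/784) = 1/(-5*((½)*(-1/14)*(-19))²) = 1/(-5*(19/28)²) = 1/(-5*361/784) = 1/(-1805/784) = -784/1805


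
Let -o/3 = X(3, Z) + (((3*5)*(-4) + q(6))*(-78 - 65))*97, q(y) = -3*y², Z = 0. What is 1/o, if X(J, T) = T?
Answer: -1/6990984 ≈ -1.4304e-7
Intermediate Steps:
o = -6990984 (o = -3*(0 + (((3*5)*(-4) - 3*6²)*(-78 - 65))*97) = -3*(0 + ((15*(-4) - 3*36)*(-143))*97) = -3*(0 + ((-60 - 108)*(-143))*97) = -3*(0 - 168*(-143)*97) = -3*(0 + 24024*97) = -3*(0 + 2330328) = -3*2330328 = -6990984)
1/o = 1/(-6990984) = -1/6990984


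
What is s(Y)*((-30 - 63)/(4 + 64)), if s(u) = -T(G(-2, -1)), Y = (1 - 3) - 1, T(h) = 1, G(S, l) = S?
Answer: 93/68 ≈ 1.3676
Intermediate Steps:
Y = -3 (Y = -2 - 1 = -3)
s(u) = -1 (s(u) = -1*1 = -1)
s(Y)*((-30 - 63)/(4 + 64)) = -(-30 - 63)/(4 + 64) = -(-93)/68 = -1*(-93/68) = 93/68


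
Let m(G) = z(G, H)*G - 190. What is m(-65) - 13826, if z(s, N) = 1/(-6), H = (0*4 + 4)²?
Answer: -84031/6 ≈ -14005.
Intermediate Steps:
H = 16 (H = (0 + 4)² = 4² = 16)
z(s, N) = -⅙
m(G) = -190 - G/6 (m(G) = -G/6 - 190 = -190 - G/6)
m(-65) - 13826 = (-190 - ⅙*(-65)) - 13826 = (-190 + 65/6) - 13826 = -1075/6 - 13826 = -84031/6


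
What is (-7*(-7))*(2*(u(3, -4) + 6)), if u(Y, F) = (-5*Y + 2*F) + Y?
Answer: -1372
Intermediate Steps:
u(Y, F) = -4*Y + 2*F
(-7*(-7))*(2*(u(3, -4) + 6)) = (-7*(-7))*(2*((-4*3 + 2*(-4)) + 6)) = 49*(2*((-12 - 8) + 6)) = 49*(2*(-20 + 6)) = 49*(2*(-14)) = 49*(-28) = -1372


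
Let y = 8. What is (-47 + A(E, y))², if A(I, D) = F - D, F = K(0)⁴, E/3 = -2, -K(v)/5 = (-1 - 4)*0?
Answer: 3025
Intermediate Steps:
K(v) = 0 (K(v) = -5*(-1 - 4)*0 = -(-25)*0 = -5*0 = 0)
E = -6 (E = 3*(-2) = -6)
F = 0 (F = 0⁴ = 0)
A(I, D) = -D (A(I, D) = 0 - D = -D)
(-47 + A(E, y))² = (-47 - 1*8)² = (-47 - 8)² = (-55)² = 3025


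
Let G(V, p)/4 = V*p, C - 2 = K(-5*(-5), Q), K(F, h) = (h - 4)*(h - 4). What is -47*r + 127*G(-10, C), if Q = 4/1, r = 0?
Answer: -10160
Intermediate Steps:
Q = 4 (Q = 4*1 = 4)
K(F, h) = (-4 + h)**2 (K(F, h) = (-4 + h)*(-4 + h) = (-4 + h)**2)
C = 2 (C = 2 + (-4 + 4)**2 = 2 + 0**2 = 2 + 0 = 2)
G(V, p) = 4*V*p (G(V, p) = 4*(V*p) = 4*V*p)
-47*r + 127*G(-10, C) = -47*0 + 127*(4*(-10)*2) = 0 + 127*(-80) = 0 - 10160 = -10160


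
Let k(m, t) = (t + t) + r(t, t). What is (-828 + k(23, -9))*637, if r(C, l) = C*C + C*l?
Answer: -435708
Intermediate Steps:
r(C, l) = C² + C*l
k(m, t) = 2*t + 2*t² (k(m, t) = (t + t) + t*(t + t) = 2*t + t*(2*t) = 2*t + 2*t²)
(-828 + k(23, -9))*637 = (-828 + 2*(-9)*(1 - 9))*637 = (-828 + 2*(-9)*(-8))*637 = (-828 + 144)*637 = -684*637 = -435708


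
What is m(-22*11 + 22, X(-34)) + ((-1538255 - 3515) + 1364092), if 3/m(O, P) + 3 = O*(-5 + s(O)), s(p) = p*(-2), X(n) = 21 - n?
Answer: -5668105879/31901 ≈ -1.7768e+5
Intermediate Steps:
s(p) = -2*p
m(O, P) = 3/(-3 + O*(-5 - 2*O))
m(-22*11 + 22, X(-34)) + ((-1538255 - 3515) + 1364092) = -3/(3 + 2*(-22*11 + 22)**2 + 5*(-22*11 + 22)) + ((-1538255 - 3515) + 1364092) = -3/(3 + 2*(-242 + 22)**2 + 5*(-242 + 22)) + (-1541770 + 1364092) = -3/(3 + 2*(-220)**2 + 5*(-220)) - 177678 = -3/(3 + 2*48400 - 1100) - 177678 = -3/(3 + 96800 - 1100) - 177678 = -3/95703 - 177678 = -3*1/95703 - 177678 = -1/31901 - 177678 = -5668105879/31901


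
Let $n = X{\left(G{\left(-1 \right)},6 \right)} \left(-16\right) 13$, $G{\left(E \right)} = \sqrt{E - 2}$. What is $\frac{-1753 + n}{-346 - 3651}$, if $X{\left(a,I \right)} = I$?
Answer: $\frac{3001}{3997} \approx 0.75081$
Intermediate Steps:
$G{\left(E \right)} = \sqrt{-2 + E}$
$n = -1248$ ($n = 6 \left(-16\right) 13 = \left(-96\right) 13 = -1248$)
$\frac{-1753 + n}{-346 - 3651} = \frac{-1753 - 1248}{-346 - 3651} = - \frac{3001}{-3997} = \left(-3001\right) \left(- \frac{1}{3997}\right) = \frac{3001}{3997}$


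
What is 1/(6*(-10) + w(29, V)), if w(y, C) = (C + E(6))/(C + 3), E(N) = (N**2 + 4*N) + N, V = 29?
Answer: -32/1825 ≈ -0.017534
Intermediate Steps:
E(N) = N**2 + 5*N
w(y, C) = (66 + C)/(3 + C) (w(y, C) = (C + 6*(5 + 6))/(C + 3) = (C + 6*11)/(3 + C) = (C + 66)/(3 + C) = (66 + C)/(3 + C))
1/(6*(-10) + w(29, V)) = 1/(6*(-10) + (66 + 29)/(3 + 29)) = 1/(-60 + 95/32) = 1/(-1825/32) = -32/1825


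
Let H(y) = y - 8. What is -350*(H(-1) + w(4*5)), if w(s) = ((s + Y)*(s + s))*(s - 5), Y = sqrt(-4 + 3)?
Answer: -4196850 - 210000*I ≈ -4.1968e+6 - 2.1e+5*I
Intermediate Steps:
Y = I (Y = sqrt(-1) = I ≈ 1.0*I)
H(y) = -8 + y
w(s) = 2*s*(-5 + s)*(I + s) (w(s) = ((s + I)*(s + s))*(s - 5) = ((I + s)*(2*s))*(-5 + s) = (2*s*(I + s))*(-5 + s) = 2*s*(-5 + s)*(I + s))
-350*(H(-1) + w(4*5)) = -350*((-8 - 1) + 2*(4*5)*((4*5)**2 - 5*I + (4*5)*(-5 + I))) = -350*(-9 + 2*20*(20**2 - 5*I + 20*(-5 + I))) = -350*(-9 + 2*20*(400 - 5*I + (-100 + 20*I))) = -350*(-9 + 2*20*(300 + 15*I)) = -350*(-9 + (12000 + 600*I)) = -350*(11991 + 600*I) = -4196850 - 210000*I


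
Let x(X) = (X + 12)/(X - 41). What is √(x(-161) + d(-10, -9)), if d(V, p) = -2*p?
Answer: √764570/202 ≈ 4.3287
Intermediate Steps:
x(X) = (12 + X)/(-41 + X)
√(x(-161) + d(-10, -9)) = √((12 - 161)/(-41 - 161) - 2*(-9)) = √(-149/(-202) + 18) = √(-1/202*(-149) + 18) = √(149/202 + 18) = √(3785/202) = √764570/202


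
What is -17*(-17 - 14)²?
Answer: -16337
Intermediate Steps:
-17*(-17 - 14)² = -17*(-31)² = -17*961 = -16337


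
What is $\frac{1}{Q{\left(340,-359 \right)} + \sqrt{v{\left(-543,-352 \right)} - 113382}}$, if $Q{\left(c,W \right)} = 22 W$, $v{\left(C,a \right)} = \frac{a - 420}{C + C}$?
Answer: $- \frac{2144307}{16966519706} - \frac{i \sqrt{8357589930}}{16966519706} \approx -0.00012638 - 5.3882 \cdot 10^{-6} i$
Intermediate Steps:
$v{\left(C,a \right)} = \frac{-420 + a}{2 C}$
$\frac{1}{Q{\left(340,-359 \right)} + \sqrt{v{\left(-543,-352 \right)} - 113382}} = \frac{1}{22 \left(-359\right) + \sqrt{\frac{-420 - 352}{2 \left(-543\right)} - 113382}} = \frac{1}{-7898 + \sqrt{\frac{1}{2} \left(- \frac{1}{543}\right) \left(-772\right) - 113382}} = \frac{1}{-7898 + \sqrt{\frac{386}{543} - 113382}} = \frac{1}{-7898 + \sqrt{- \frac{61566040}{543}}} = \frac{1}{-7898 + \frac{2 i \sqrt{8357589930}}{543}}$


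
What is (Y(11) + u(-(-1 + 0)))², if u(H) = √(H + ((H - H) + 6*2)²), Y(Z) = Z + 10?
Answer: (21 + √145)² ≈ 1091.7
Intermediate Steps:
Y(Z) = 10 + Z
u(H) = √(144 + H) (u(H) = √(H + (0 + 12)²) = √(H + 12²) = √(H + 144) = √(144 + H))
(Y(11) + u(-(-1 + 0)))² = ((10 + 11) + √(144 - (-1 + 0)))² = (21 + √(144 - 1*(-1)))² = (21 + √(144 + 1))² = (21 + √145)²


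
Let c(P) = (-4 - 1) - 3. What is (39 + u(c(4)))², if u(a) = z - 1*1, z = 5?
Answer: 1849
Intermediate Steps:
c(P) = -8 (c(P) = -5 - 3 = -8)
u(a) = 4 (u(a) = 5 - 1*1 = 5 - 1 = 4)
(39 + u(c(4)))² = (39 + 4)² = 43² = 1849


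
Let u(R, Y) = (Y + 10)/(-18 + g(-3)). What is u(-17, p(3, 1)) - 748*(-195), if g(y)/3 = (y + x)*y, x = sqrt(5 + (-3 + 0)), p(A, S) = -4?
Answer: 437578/3 - 2*sqrt(2)/3 ≈ 1.4586e+5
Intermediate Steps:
x = sqrt(2) (x = sqrt(5 - 3) = sqrt(2) ≈ 1.4142)
g(y) = 3*y*(y + sqrt(2)) (g(y) = 3*((y + sqrt(2))*y) = 3*(y*(y + sqrt(2))) = 3*y*(y + sqrt(2)))
u(R, Y) = (10 + Y)/(9 - 9*sqrt(2)) (u(R, Y) = (Y + 10)/(-18 + 3*(-3)*(-3 + sqrt(2))) = (10 + Y)/(-18 + (27 - 9*sqrt(2))) = (10 + Y)/(9 - 9*sqrt(2)))
u(-17, p(3, 1)) - 748*(-195) = -(10 - 4)/(-9 + 9*sqrt(2)) - 748*(-195) = -1*6/(-9 + 9*sqrt(2)) + 145860 = -6/(-9 + 9*sqrt(2)) + 145860 = 145860 - 6/(-9 + 9*sqrt(2))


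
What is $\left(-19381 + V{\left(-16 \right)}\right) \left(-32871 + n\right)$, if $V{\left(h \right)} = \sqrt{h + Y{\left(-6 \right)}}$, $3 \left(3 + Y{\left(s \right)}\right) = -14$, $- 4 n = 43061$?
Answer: $\frac{3382856645}{4} - \frac{174545 i \sqrt{213}}{12} \approx 8.4571 \cdot 10^{8} - 2.1228 \cdot 10^{5} i$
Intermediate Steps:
$n = - \frac{43061}{4}$ ($n = \left(- \frac{1}{4}\right) 43061 = - \frac{43061}{4} \approx -10765.0$)
$Y{\left(s \right)} = - \frac{23}{3}$ ($Y{\left(s \right)} = -3 + \frac{1}{3} \left(-14\right) = -3 - \frac{14}{3} = - \frac{23}{3}$)
$V{\left(h \right)} = \sqrt{- \frac{23}{3} + h}$ ($V{\left(h \right)} = \sqrt{h - \frac{23}{3}} = \sqrt{- \frac{23}{3} + h}$)
$\left(-19381 + V{\left(-16 \right)}\right) \left(-32871 + n\right) = \left(-19381 + \frac{\sqrt{-69 + 9 \left(-16\right)}}{3}\right) \left(-32871 - \frac{43061}{4}\right) = \left(-19381 + \frac{\sqrt{-69 - 144}}{3}\right) \left(- \frac{174545}{4}\right) = \left(-19381 + \frac{\sqrt{-213}}{3}\right) \left(- \frac{174545}{4}\right) = \left(-19381 + \frac{i \sqrt{213}}{3}\right) \left(- \frac{174545}{4}\right) = \frac{3382856645}{4} - \frac{174545 i \sqrt{213}}{12}$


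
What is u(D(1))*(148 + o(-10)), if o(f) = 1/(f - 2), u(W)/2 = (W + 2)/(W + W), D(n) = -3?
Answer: 1775/36 ≈ 49.306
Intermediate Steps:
u(W) = (2 + W)/W (u(W) = 2*((W + 2)/(W + W)) = 2*((2 + W)/((2*W))) = 2*((2 + W)*(1/(2*W))) = 2*((2 + W)/(2*W)) = (2 + W)/W)
o(f) = 1/(-2 + f)
u(D(1))*(148 + o(-10)) = ((2 - 3)/(-3))*(148 + 1/(-2 - 10)) = (-1/3*(-1))*(148 + 1/(-12)) = (148 - 1/12)/3 = (1/3)*(1775/12) = 1775/36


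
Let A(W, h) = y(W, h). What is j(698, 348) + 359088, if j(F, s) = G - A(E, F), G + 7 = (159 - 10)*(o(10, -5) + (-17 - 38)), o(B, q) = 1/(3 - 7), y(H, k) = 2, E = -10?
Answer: 1403387/4 ≈ 3.5085e+5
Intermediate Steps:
o(B, q) = -¼ (o(B, q) = 1/(-4) = -¼)
A(W, h) = 2
G = -32957/4 (G = -7 + (159 - 10)*(-¼ + (-17 - 38)) = -7 + 149*(-¼ - 55) = -7 + 149*(-221/4) = -7 - 32929/4 = -32957/4 ≈ -8239.3)
j(F, s) = -32965/4 (j(F, s) = -32957/4 - 1*2 = -32957/4 - 2 = -32965/4)
j(698, 348) + 359088 = -32965/4 + 359088 = 1403387/4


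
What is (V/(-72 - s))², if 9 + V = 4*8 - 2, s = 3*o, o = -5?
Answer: 49/361 ≈ 0.13573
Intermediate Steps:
s = -15 (s = 3*(-5) = -15)
V = 21 (V = -9 + (4*8 - 2) = -9 + (32 - 2) = -9 + 30 = 21)
(V/(-72 - s))² = (21/(-72 - 1*(-15)))² = (21/(-72 + 15))² = (21/(-57))² = (21*(-1/57))² = (-7/19)² = 49/361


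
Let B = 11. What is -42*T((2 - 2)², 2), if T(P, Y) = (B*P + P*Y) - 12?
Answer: 504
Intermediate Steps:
T(P, Y) = -12 + 11*P + P*Y (T(P, Y) = (11*P + P*Y) - 12 = -12 + 11*P + P*Y)
-42*T((2 - 2)², 2) = -42*(-12 + 11*(2 - 2)² + (2 - 2)²*2) = -42*(-12 + 11*0² + 0²*2) = -42*(-12 + 11*0 + 0*2) = -42*(-12 + 0 + 0) = -42*(-12) = 504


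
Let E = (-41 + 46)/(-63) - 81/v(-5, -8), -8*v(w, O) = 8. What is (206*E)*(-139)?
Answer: -145976132/63 ≈ -2.3171e+6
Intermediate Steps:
v(w, O) = -1 (v(w, O) = -1/8*8 = -1)
E = 5098/63 (E = (-41 + 46)/(-63) - 81/(-1) = 5*(-1/63) - 81*(-1) = -5/63 + 81 = 5098/63 ≈ 80.921)
(206*E)*(-139) = (206*(5098/63))*(-139) = (1050188/63)*(-139) = -145976132/63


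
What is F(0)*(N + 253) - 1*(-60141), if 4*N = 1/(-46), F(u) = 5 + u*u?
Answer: 11298699/184 ≈ 61406.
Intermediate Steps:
F(u) = 5 + u²
N = -1/184 (N = (¼)/(-46) = (¼)*(-1/46) = -1/184 ≈ -0.0054348)
F(0)*(N + 253) - 1*(-60141) = (5 + 0²)*(-1/184 + 253) - 1*(-60141) = (5 + 0)*(46551/184) + 60141 = 5*(46551/184) + 60141 = 232755/184 + 60141 = 11298699/184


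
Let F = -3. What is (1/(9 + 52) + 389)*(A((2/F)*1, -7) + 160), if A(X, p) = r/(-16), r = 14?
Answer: 15104145/244 ≈ 61902.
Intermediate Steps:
A(X, p) = -7/8 (A(X, p) = 14/(-16) = 14*(-1/16) = -7/8)
(1/(9 + 52) + 389)*(A((2/F)*1, -7) + 160) = (1/(9 + 52) + 389)*(-7/8 + 160) = (1/61 + 389)*(1273/8) = (23730/61)*(1273/8) = 15104145/244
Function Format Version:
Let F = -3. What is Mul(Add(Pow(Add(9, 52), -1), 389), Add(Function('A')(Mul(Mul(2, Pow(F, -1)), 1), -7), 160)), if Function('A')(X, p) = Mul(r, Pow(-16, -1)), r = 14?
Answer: Rational(15104145, 244) ≈ 61902.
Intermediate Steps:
Function('A')(X, p) = Rational(-7, 8) (Function('A')(X, p) = Mul(14, Pow(-16, -1)) = Mul(14, Rational(-1, 16)) = Rational(-7, 8))
Mul(Add(Pow(Add(9, 52), -1), 389), Add(Function('A')(Mul(Mul(2, Pow(F, -1)), 1), -7), 160)) = Mul(Add(Pow(Add(9, 52), -1), 389), Add(Rational(-7, 8), 160)) = Mul(Add(Pow(61, -1), 389), Rational(1273, 8)) = Mul(Add(Rational(1, 61), 389), Rational(1273, 8)) = Mul(Rational(23730, 61), Rational(1273, 8)) = Rational(15104145, 244)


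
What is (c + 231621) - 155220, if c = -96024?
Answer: -19623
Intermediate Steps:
(c + 231621) - 155220 = (-96024 + 231621) - 155220 = 135597 - 155220 = -19623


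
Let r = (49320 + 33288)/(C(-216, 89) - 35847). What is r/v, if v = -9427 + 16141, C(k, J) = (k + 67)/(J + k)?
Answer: -437134/1273539495 ≈ -0.00034324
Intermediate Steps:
C(k, J) = (67 + k)/(J + k)
r = -2622804/1138105 (r = (49320 + 33288)/((67 - 216)/(89 - 216) - 35847) = 82608/(-149/(-127) - 35847) = 82608/(-1/127*(-149) - 35847) = 82608/(149/127 - 35847) = 82608/(-4552420/127) = 82608*(-127/4552420) = -2622804/1138105 ≈ -2.3045)
v = 6714
r/v = -2622804/1138105/6714 = -2622804/1138105*1/6714 = -437134/1273539495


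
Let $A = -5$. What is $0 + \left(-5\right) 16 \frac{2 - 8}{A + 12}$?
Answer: $\frac{480}{7} \approx 68.571$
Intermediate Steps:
$0 + \left(-5\right) 16 \frac{2 - 8}{A + 12} = 0 + \left(-5\right) 16 \frac{2 - 8}{-5 + 12} = 0 - 80 \left(- \frac{6}{7}\right) = 0 - 80 \left(\left(-6\right) \frac{1}{7}\right) = 0 - - \frac{480}{7} = 0 + \frac{480}{7} = \frac{480}{7}$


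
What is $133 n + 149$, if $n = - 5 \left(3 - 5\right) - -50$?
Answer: $8129$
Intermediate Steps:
$n = 60$ ($n = \left(-5\right) \left(-2\right) + 50 = 10 + 50 = 60$)
$133 n + 149 = 133 \cdot 60 + 149 = 7980 + 149 = 8129$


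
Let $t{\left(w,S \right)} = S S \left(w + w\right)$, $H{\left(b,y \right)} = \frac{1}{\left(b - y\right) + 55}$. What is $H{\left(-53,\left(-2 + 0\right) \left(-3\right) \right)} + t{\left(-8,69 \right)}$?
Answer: $- \frac{304705}{4} \approx -76176.0$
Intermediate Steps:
$H{\left(b,y \right)} = \frac{1}{55 + b - y}$
$t{\left(w,S \right)} = 2 w S^{2}$ ($t{\left(w,S \right)} = S^{2} \cdot 2 w = 2 w S^{2}$)
$H{\left(-53,\left(-2 + 0\right) \left(-3\right) \right)} + t{\left(-8,69 \right)} = \frac{1}{55 - 53 - \left(-2 + 0\right) \left(-3\right)} + 2 \left(-8\right) 69^{2} = \frac{1}{55 - 53 - \left(-2\right) \left(-3\right)} + 2 \left(-8\right) 4761 = \frac{1}{55 - 53 - 6} - 76176 = \frac{1}{-4} - 76176 = - \frac{1}{4} - 76176 = - \frac{304705}{4}$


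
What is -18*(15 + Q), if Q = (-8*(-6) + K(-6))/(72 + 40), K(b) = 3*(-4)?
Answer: -3861/14 ≈ -275.79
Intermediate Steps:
K(b) = -12
Q = 9/28 (Q = (-8*(-6) - 12)/(72 + 40) = (48 - 12)/112 = 36*(1/112) = 9/28 ≈ 0.32143)
-18*(15 + Q) = -18*(15 + 9/28) = -18*429/28 = -3861/14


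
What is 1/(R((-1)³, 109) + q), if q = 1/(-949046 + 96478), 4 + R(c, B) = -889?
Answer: -852568/761343225 ≈ -0.0011198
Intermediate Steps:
R(c, B) = -893 (R(c, B) = -4 - 889 = -893)
q = -1/852568 (q = 1/(-852568) = -1/852568 ≈ -1.1729e-6)
1/(R((-1)³, 109) + q) = 1/(-893 - 1/852568) = 1/(-761343225/852568) = -852568/761343225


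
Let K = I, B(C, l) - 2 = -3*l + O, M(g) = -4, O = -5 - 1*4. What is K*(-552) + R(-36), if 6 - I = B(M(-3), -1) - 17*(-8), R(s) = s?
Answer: 69516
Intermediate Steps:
O = -9 (O = -5 - 4 = -9)
B(C, l) = -7 - 3*l (B(C, l) = 2 + (-3*l - 9) = 2 + (-9 - 3*l) = -7 - 3*l)
I = -126 (I = 6 - ((-7 - 3*(-1)) - 17*(-8)) = 6 - ((-7 + 3) + 136) = 6 - (-4 + 136) = 6 - 1*132 = 6 - 132 = -126)
K = -126
K*(-552) + R(-36) = -126*(-552) - 36 = 69552 - 36 = 69516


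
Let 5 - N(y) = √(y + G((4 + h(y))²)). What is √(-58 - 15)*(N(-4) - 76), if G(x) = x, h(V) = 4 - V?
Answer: I*√73*(-71 - 2*√35) ≈ -707.72*I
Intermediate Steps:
N(y) = 5 - √(y + (8 - y)²) (N(y) = 5 - √(y + (4 + (4 - y))²) = 5 - √(y + (8 - y)²))
√(-58 - 15)*(N(-4) - 76) = √(-58 - 15)*((5 - √(-4 + (-8 - 4)²)) - 76) = √(-73)*((5 - √(-4 + (-12)²)) - 76) = (I*√73)*((5 - √(-4 + 144)) - 76) = (I*√73)*((5 - √140) - 76) = (I*√73)*((5 - 2*√35) - 76) = (I*√73)*(-71 - 2*√35) = I*√73*(-71 - 2*√35)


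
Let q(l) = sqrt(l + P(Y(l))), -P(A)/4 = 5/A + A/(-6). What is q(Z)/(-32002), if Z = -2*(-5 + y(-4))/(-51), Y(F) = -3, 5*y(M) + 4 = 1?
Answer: -3*sqrt(3570)/2720170 ≈ -6.5896e-5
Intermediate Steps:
y(M) = -3/5 (y(M) = -4/5 + (1/5)*1 = -4/5 + 1/5 = -3/5)
P(A) = -20/A + 2*A/3 (P(A) = -4*(5/A + A/(-6)) = -4*(5/A + A*(-1/6)) = -4*(5/A - A/6) = -20/A + 2*A/3)
Z = -56/255 (Z = -2*(-5 - 3/5)/(-51) = -2*(-28/5)*(-1/51) = (56/5)*(-1/51) = -56/255 ≈ -0.21961)
q(l) = sqrt(14/3 + l) (q(l) = sqrt(l + (-20/(-3) + (2/3)*(-3))) = sqrt(l + (-20*(-1/3) - 2)) = sqrt(l + (20/3 - 2)) = sqrt(l + 14/3) = sqrt(14/3 + l))
q(Z)/(-32002) = (sqrt(42 + 9*(-56/255))/3)/(-32002) = (sqrt(42 - 168/85)/3)*(-1/32002) = (sqrt(3402/85)/3)*(-1/32002) = ((9*sqrt(3570)/85)/3)*(-1/32002) = (3*sqrt(3570)/85)*(-1/32002) = -3*sqrt(3570)/2720170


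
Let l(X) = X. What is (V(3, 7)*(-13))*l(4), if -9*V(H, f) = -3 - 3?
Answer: -104/3 ≈ -34.667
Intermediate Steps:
V(H, f) = ⅔ (V(H, f) = -(-3 - 3)/9 = -⅑*(-6) = ⅔)
(V(3, 7)*(-13))*l(4) = ((⅔)*(-13))*4 = -26/3*4 = -104/3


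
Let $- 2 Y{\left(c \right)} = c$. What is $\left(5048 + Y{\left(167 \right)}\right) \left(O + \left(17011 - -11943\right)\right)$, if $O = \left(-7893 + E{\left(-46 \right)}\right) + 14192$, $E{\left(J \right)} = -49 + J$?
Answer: $174541891$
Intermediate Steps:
$Y{\left(c \right)} = - \frac{c}{2}$
$O = 6204$ ($O = \left(-7893 - 95\right) + 14192 = -7988 + 14192 = 6204$)
$\left(5048 + Y{\left(167 \right)}\right) \left(O + \left(17011 - -11943\right)\right) = \left(5048 - \frac{167}{2}\right) \left(6204 + \left(17011 - -11943\right)\right) = \left(5048 - \frac{167}{2}\right) \left(6204 + \left(17011 + 11943\right)\right) = \frac{9929 \left(6204 + 28954\right)}{2} = \frac{9929}{2} \cdot 35158 = 174541891$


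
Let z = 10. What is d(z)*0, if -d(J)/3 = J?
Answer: 0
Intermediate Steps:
d(J) = -3*J
d(z)*0 = -3*10*0 = -30*0 = 0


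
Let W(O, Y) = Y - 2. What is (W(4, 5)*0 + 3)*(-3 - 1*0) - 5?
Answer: -14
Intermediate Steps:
W(O, Y) = -2 + Y
(W(4, 5)*0 + 3)*(-3 - 1*0) - 5 = ((-2 + 5)*0 + 3)*(-3 - 1*0) - 5 = (3*0 + 3)*(-3 + 0) - 5 = (0 + 3)*(-3) - 5 = 3*(-3) - 5 = -9 - 5 = -14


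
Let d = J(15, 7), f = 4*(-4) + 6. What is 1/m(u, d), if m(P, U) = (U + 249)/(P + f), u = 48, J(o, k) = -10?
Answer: 38/239 ≈ 0.15900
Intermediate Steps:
f = -10 (f = -16 + 6 = -10)
d = -10
m(P, U) = (249 + U)/(-10 + P) (m(P, U) = (U + 249)/(P - 10) = (249 + U)/(-10 + P))
1/m(u, d) = 1/((249 - 10)/(-10 + 48)) = 1/(239/38) = 38/239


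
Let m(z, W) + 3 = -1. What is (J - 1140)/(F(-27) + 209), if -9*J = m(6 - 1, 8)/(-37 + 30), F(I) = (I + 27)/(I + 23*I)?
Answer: -71824/13167 ≈ -5.4548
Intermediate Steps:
m(z, W) = -4 (m(z, W) = -3 - 1 = -4)
F(I) = (27 + I)/(24*I) (F(I) = (27 + I)/((24*I)) = (27 + I)*(1/(24*I)) = (27 + I)/(24*I))
J = -4/63 (J = -(-4)/(9*(-37 + 30)) = -(-4)/(9*(-7)) = -(-4)*(-1)/(9*7) = -⅑*4/7 = -4/63 ≈ -0.063492)
(J - 1140)/(F(-27) + 209) = (-4/63 - 1140)/((1/24)*(27 - 27)/(-27) + 209) = -71824/(63*((1/24)*(-1/27)*0 + 209)) = -71824/(63*(0 + 209)) = -71824/63/209 = -71824/63*1/209 = -71824/13167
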